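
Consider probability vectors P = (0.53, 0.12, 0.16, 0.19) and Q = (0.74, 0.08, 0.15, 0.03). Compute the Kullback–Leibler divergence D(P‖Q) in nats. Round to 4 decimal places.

D(P‖Q) = Σ p·ln(p/q).
  0.53·ln(0.53/0.74) = -0.17690
  0.12·ln(0.12/0.08) = 0.04866
  0.16·ln(0.16/0.15) = 0.01033
  0.19·ln(0.19/0.03) = 0.35071
D(P‖Q) = 0.2328 nats.

0.2328 nats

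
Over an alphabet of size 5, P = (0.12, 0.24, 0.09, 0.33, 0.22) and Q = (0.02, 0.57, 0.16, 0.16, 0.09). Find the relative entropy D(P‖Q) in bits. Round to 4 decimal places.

0.5643 bits

D(P‖Q) = Σ p·log₂(p/q).
  0.12·log₂(0.12/0.02) = 0.31020
  0.24·log₂(0.24/0.57) = -0.29950
  0.09·log₂(0.09/0.16) = -0.07471
  0.33·log₂(0.33/0.16) = 0.34465
  0.22·log₂(0.22/0.09) = 0.28369
D(P‖Q) = 0.5643 bits.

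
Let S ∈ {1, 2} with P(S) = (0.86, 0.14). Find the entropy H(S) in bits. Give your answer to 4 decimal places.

0.5842 bits

H(S) = −Σ p·log₂ p.
  −(0.86)·log₂(0.86) = 0.18713
  −(0.14)·log₂(0.14) = 0.39711
Sum: 0.18713 + 0.39711 = 0.5842 bits.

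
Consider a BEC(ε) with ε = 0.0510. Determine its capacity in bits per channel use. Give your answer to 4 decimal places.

0.9490 bits

Binary erasure channel: capacity C = 1 − ε.
C = 1 − 0.0510 = 0.9490 bits per channel use.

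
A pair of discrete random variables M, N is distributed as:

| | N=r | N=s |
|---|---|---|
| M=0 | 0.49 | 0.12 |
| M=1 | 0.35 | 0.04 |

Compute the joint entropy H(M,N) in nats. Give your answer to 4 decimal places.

H(M,N) = −Σ p(x,y)·ln p(x,y) over all 4 cells.
  cell (0,r): −0.49·ln0.49 = 0.34954
  cell (0,s): −0.12·ln0.12 = 0.25443
  cell (1,r): −0.35·ln0.35 = 0.36744
  cell (1,s): −0.04·ln0.04 = 0.12876
Sum = 1.1002 nats.

1.1002 nats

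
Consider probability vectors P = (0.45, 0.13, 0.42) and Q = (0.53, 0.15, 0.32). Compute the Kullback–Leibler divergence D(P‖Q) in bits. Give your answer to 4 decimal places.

0.0317 bits

D(P‖Q) = Σ p·log₂(p/q).
  0.45·log₂(0.45/0.53) = -0.10623
  0.13·log₂(0.13/0.15) = -0.02684
  0.42·log₂(0.42/0.32) = 0.16477
D(P‖Q) = 0.0317 bits.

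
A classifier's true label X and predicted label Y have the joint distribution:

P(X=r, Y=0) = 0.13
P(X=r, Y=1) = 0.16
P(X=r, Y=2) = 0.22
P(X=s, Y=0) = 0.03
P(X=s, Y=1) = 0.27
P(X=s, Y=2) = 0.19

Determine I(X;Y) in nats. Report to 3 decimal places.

0.049 nats

Marginals: p(X) = (0.5100, 0.4900), p(Y) = (0.1600, 0.4300, 0.4100).
I(X;Y) = Σ p(x,y)·ln[p(x,y)/(p(x)p(y))].
  (r,0): 0.13·ln(1.5931) = 0.0605
  (r,1): 0.16·ln(0.7296) = -0.0504
  (r,2): 0.22·ln(1.0521) = 0.0112
  (s,0): 0.03·ln(0.3827) = -0.0288
  (s,1): 0.27·ln(1.2814) = 0.0670
  (s,2): 0.19·ln(0.9457) = -0.0106
Sum = 0.049 nats.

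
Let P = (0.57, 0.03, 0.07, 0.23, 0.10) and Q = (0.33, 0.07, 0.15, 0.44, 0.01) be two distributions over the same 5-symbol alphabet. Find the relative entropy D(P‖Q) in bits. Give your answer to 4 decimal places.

0.4527 bits

D(P‖Q) = Σ p·log₂(p/q).
  0.57·log₂(0.57/0.33) = 0.44944
  0.03·log₂(0.03/0.07) = -0.03667
  0.07·log₂(0.07/0.15) = -0.07697
  0.23·log₂(0.23/0.44) = -0.21525
  0.10·log₂(0.10/0.01) = 0.33219
D(P‖Q) = 0.4527 bits.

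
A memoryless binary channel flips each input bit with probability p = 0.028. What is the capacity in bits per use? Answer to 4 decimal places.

0.8157 bits

Binary symmetric channel: C = 1 − h₂(ε) where h₂ is the binary entropy function.
h₂(0.028) = −0.028·log₂0.028 − 0.972·log₂0.972 = 0.1843.
C = 1 − 0.1843 = 0.8157 bits per channel use.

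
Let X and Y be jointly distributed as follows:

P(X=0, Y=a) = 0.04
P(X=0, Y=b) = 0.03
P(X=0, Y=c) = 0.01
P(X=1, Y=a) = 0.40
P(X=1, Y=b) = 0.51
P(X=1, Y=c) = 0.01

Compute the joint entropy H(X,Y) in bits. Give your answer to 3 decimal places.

1.495 bits

H(X,Y) = −Σ p(x,y)·log₂ p(x,y) over all 6 cells.
  cell (0,a): −0.04·log₂0.04 = 0.1858
  cell (0,b): −0.03·log₂0.03 = 0.1518
  cell (0,c): −0.01·log₂0.01 = 0.0664
  cell (1,a): −0.40·log₂0.40 = 0.5288
  cell (1,b): −0.51·log₂0.51 = 0.4954
  cell (1,c): −0.01·log₂0.01 = 0.0664
Sum = 1.495 bits.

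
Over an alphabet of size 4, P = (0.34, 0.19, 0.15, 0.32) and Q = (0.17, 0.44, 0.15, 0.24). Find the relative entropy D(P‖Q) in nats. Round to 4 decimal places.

0.1682 nats

D(P‖Q) = Σ p·ln(p/q).
  0.34·ln(0.34/0.17) = 0.23567
  0.19·ln(0.19/0.44) = -0.15955
  0.15·ln(0.15/0.15) = 0.00000
  0.32·ln(0.32/0.24) = 0.09206
D(P‖Q) = 0.1682 nats.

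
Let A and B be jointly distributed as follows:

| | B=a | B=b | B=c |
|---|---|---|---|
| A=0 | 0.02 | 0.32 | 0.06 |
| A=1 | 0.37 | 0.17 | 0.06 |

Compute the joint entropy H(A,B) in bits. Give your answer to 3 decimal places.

H(A,B) = −Σ p(x,y)·log₂ p(x,y) over all 6 cells.
  cell (0,a): −0.02·log₂0.02 = 0.1129
  cell (0,b): −0.32·log₂0.32 = 0.5260
  cell (0,c): −0.06·log₂0.06 = 0.2435
  cell (1,a): −0.37·log₂0.37 = 0.5307
  cell (1,b): −0.17·log₂0.17 = 0.4346
  cell (1,c): −0.06·log₂0.06 = 0.2435
Sum = 2.091 bits.

2.091 bits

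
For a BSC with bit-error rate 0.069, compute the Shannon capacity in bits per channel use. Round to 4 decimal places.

Binary symmetric channel: C = 1 − h₂(ε) where h₂ is the binary entropy function.
h₂(0.069) = −0.069·log₂0.069 − 0.931·log₂0.931 = 0.3622.
C = 1 − 0.3622 = 0.6378 bits per channel use.

0.6378 bits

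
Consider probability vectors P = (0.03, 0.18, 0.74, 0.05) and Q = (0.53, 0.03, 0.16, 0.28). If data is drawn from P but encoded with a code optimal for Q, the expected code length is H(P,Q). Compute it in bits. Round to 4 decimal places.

2.9864 bits

H(P,Q) = −Σ p·log₂ q.
  −0.03·log₂(0.53) = 0.02748
  −0.18·log₂(0.03) = 0.91060
  −0.74·log₂(0.16) = 1.95645
  −0.05·log₂(0.28) = 0.09183
H(P,Q) = 2.9864 bits.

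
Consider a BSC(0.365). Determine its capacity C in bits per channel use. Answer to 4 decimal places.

Binary symmetric channel: C = 1 − h₂(ε) where h₂ is the binary entropy function.
h₂(0.365) = −0.365·log₂0.365 − 0.635·log₂0.635 = 0.9468.
C = 1 − 0.9468 = 0.0532 bits per channel use.

0.0532 bits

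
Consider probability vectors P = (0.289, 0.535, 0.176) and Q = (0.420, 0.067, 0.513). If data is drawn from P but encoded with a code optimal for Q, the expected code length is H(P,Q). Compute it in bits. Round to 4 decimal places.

H(P,Q) = −Σ p·log₂ q.
  −0.289·log₂(0.420) = 0.36169
  −0.535·log₂(0.067) = 2.08634
  −0.176·log₂(0.513) = 0.16948
H(P,Q) = 2.6175 bits.

2.6175 bits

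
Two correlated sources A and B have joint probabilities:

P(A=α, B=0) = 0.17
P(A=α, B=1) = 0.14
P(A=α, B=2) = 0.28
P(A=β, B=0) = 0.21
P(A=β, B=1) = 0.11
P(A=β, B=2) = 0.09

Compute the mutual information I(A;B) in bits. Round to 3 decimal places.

Marginals: p(A) = (0.5900, 0.4100), p(B) = (0.3800, 0.2500, 0.3700).
I(A;B) = Σ p(x,y)·log₂[p(x,y)/(p(x)p(y))].
  (α,0): 0.17·log₂(0.7583) = -0.0679
  (α,1): 0.14·log₂(0.9492) = -0.0105
  (α,2): 0.28·log₂(1.2826) = 0.1006
  (β,0): 0.21·log₂(1.3479) = 0.0904
  (β,1): 0.11·log₂(1.0732) = 0.0112
  (β,2): 0.09·log₂(0.5933) = -0.0678
Sum = 0.056 bits.

0.056 bits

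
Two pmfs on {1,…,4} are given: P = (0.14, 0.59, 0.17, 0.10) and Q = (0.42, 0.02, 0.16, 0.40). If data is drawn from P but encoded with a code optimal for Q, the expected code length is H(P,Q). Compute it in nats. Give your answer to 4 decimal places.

2.8327 nats

H(P,Q) = −Σ p·ln q.
  −0.14·ln(0.42) = 0.12145
  −0.59·ln(0.02) = 2.30809
  −0.17·ln(0.16) = 0.31154
  −0.10·ln(0.40) = 0.09163
H(P,Q) = 2.8327 nats.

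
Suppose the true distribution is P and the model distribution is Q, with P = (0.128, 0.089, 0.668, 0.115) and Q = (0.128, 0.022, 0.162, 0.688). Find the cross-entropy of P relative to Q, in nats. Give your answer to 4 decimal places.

H(P,Q) = −Σ p·ln q.
  −0.128·ln(0.128) = 0.26313
  −0.089·ln(0.022) = 0.33969
  −0.668·ln(0.162) = 1.21587
  −0.115·ln(0.688) = 0.04301
H(P,Q) = 1.8617 nats.

1.8617 nats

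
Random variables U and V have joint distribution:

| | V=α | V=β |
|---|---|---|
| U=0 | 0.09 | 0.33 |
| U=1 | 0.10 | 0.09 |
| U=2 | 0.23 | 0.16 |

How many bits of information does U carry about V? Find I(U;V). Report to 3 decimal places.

Marginals: p(U) = (0.4200, 0.1900, 0.3900), p(V) = (0.4200, 0.5800).
I(U;V) = H(U) + H(V) − H(U,V).
H(U) = 1.5107, H(V) = 0.9815, H(U,V) = 2.3960.
I(U;V) = 1.5107 + 0.9815 − 2.3960 = 0.096 bits.

0.096 bits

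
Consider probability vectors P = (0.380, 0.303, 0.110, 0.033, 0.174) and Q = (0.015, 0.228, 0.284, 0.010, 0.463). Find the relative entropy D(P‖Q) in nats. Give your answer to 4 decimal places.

1.0792 nats

D(P‖Q) = Σ p·ln(p/q).
  0.380·ln(0.380/0.015) = 1.22821
  0.303·ln(0.303/0.228) = 0.08617
  0.110·ln(0.110/0.284) = -0.10433
  0.033·ln(0.033/0.010) = 0.03940
  0.174·ln(0.174/0.463) = -0.17029
D(P‖Q) = 1.0792 nats.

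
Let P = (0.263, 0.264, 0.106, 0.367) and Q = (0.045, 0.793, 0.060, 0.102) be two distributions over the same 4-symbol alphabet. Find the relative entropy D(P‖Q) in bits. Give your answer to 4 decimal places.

1.0159 bits

D(P‖Q) = Σ p·log₂(p/q).
  0.263·log₂(0.263/0.045) = 0.66988
  0.264·log₂(0.264/0.793) = -0.41891
  0.106·log₂(0.106/0.060) = 0.08703
  0.367·log₂(0.367/0.102) = 0.67793
D(P‖Q) = 1.0159 bits.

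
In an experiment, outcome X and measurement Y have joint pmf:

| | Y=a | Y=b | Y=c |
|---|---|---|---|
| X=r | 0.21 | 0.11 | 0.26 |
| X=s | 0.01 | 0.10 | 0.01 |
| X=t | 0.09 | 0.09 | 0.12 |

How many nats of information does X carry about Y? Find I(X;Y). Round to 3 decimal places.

Marginals: p(X) = (0.5800, 0.1200, 0.3000), p(Y) = (0.3100, 0.3000, 0.3900).
I(X;Y) = Σ p(x,y)·ln[p(x,y)/(p(x)p(y))].
  (r,a): 0.21·ln(1.1680) = 0.0326
  (r,b): 0.11·ln(0.6322) = -0.0504
  (r,c): 0.26·ln(1.1494) = 0.0362
  (s,a): 0.01·ln(0.2688) = -0.0131
  (s,b): 0.10·ln(2.7778) = 0.1022
  (s,c): 0.01·ln(0.2137) = -0.0154
  (t,a): 0.09·ln(0.9677) = -0.0030
  (t,b): 0.09·ln(1.0000) = 0.0000
  (t,c): 0.12·ln(1.0256) = 0.0030
Sum = 0.092 nats.

0.092 nats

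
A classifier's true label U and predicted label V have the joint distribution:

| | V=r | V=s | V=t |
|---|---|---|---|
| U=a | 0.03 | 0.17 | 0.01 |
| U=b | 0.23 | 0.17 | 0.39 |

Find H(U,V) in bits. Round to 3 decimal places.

2.105 bits

H(U,V) = −Σ p(x,y)·log₂ p(x,y) over all 6 cells.
  cell (a,r): −0.03·log₂0.03 = 0.1518
  cell (a,s): −0.17·log₂0.17 = 0.4346
  cell (a,t): −0.01·log₂0.01 = 0.0664
  cell (b,r): −0.23·log₂0.23 = 0.4877
  cell (b,s): −0.17·log₂0.17 = 0.4346
  cell (b,t): −0.39·log₂0.39 = 0.5298
Sum = 2.105 bits.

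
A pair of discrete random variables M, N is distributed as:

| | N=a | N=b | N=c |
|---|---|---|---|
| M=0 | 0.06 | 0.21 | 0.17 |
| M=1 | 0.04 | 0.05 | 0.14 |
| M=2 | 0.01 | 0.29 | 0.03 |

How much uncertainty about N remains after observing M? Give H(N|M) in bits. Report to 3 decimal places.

1.149 bits

Marginals: p(M) = (0.4400, 0.2300, 0.3300), p(N) = (0.1100, 0.5500, 0.3400).
H(N|M) = Σ p(M) · H(N|M=·).
  M=0: p=0.4400, H(N|M=0) = 1.4314
  M=1: p=0.2300, H(N|M=1) = 1.3534
  M=2: p=0.3300, H(N|M=2) = 0.6312
Weighted sum = 1.149 bits.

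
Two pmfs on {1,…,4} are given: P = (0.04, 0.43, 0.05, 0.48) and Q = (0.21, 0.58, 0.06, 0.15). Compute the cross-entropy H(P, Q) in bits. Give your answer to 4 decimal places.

H(P,Q) = −Σ p·log₂ q.
  −0.04·log₂(0.21) = 0.09006
  −0.43·log₂(0.58) = 0.33793
  −0.05·log₂(0.06) = 0.20294
  −0.48·log₂(0.15) = 1.31374
H(P,Q) = 1.9447 bits.

1.9447 bits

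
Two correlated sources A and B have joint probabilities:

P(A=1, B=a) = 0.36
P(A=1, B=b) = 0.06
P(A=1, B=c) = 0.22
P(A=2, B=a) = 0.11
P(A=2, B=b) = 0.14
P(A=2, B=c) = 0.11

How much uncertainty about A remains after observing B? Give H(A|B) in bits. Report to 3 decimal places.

0.848 bits

Marginals: p(A) = (0.6400, 0.3600), p(B) = (0.4700, 0.2000, 0.3300).
H(A|B) = Σ p(B) · H(A|B=·).
  B=a: p=0.4700, H(A|B=a) = 0.7850
  B=b: p=0.2000, H(A|B=b) = 0.8813
  B=c: p=0.3300, H(A|B=c) = 0.9183
Weighted sum = 0.848 bits.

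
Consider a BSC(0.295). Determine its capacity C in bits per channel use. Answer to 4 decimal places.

0.1249 bits

Binary symmetric channel: C = 1 − h₂(ε) where h₂ is the binary entropy function.
h₂(0.295) = −0.295·log₂0.295 − 0.705·log₂0.705 = 0.8751.
C = 1 − 0.8751 = 0.1249 bits per channel use.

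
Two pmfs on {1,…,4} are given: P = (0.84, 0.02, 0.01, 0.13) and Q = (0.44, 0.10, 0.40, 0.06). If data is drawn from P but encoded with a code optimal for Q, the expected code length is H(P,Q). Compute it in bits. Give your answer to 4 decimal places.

H(P,Q) = −Σ p·log₂ q.
  −0.84·log₂(0.44) = 0.99492
  −0.02·log₂(0.10) = 0.06644
  −0.01·log₂(0.40) = 0.01322
  −0.13·log₂(0.06) = 0.52766
H(P,Q) = 1.6022 bits.

1.6022 bits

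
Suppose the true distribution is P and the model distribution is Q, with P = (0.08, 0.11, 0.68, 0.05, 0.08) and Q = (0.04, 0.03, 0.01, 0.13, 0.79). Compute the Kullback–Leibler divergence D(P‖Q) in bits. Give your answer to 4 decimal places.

4.0924 bits

D(P‖Q) = Σ p·log₂(p/q).
  0.08·log₂(0.08/0.04) = 0.08000
  0.11·log₂(0.11/0.03) = 0.20619
  0.68·log₂(0.68/0.01) = 4.13947
  0.05·log₂(0.05/0.13) = -0.06893
  0.08·log₂(0.08/0.79) = -0.26430
D(P‖Q) = 4.0924 bits.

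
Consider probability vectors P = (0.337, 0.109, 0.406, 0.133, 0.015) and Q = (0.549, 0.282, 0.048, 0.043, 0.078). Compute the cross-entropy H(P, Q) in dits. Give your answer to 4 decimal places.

0.8815 dits

H(P,Q) = −Σ p·log₁₀ q.
  −0.337·log₁₀(0.549) = 0.08776
  −0.109·log₁₀(0.282) = 0.05992
  −0.406·log₁₀(0.048) = 0.53542
  −0.133·log₁₀(0.043) = 0.18175
  −0.015·log₁₀(0.078) = 0.01662
H(P,Q) = 0.8815 dits.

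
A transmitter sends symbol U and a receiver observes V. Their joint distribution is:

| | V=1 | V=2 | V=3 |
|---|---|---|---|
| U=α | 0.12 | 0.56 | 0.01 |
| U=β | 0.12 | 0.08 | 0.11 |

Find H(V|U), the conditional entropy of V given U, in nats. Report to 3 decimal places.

0.705 nats

Marginals: p(U) = (0.6900, 0.3100), p(V) = (0.2400, 0.6400, 0.1200).
H(V|U) = Σ p(U) · H(V|U=·).
  U=α: p=0.6900, H(V|U=α) = 0.5350
  U=β: p=0.3100, H(V|U=β) = 1.0846
Weighted sum = 0.705 nats.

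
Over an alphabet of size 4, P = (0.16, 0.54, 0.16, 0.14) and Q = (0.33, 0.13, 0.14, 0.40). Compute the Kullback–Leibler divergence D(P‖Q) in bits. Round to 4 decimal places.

D(P‖Q) = Σ p·log₂(p/q).
  0.16·log₂(0.16/0.33) = -0.16710
  0.54·log₂(0.54/0.13) = 1.10940
  0.16·log₂(0.16/0.14) = 0.03082
  0.14·log₂(0.14/0.40) = -0.21204
D(P‖Q) = 0.7611 bits.

0.7611 bits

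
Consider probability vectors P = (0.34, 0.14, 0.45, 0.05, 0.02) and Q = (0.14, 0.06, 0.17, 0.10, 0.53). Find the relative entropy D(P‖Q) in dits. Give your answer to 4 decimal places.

D(P‖Q) = Σ p·log₁₀(p/q).
  0.34·log₁₀(0.34/0.14) = 0.13102
  0.14·log₁₀(0.14/0.06) = 0.05152
  0.45·log₁₀(0.45/0.17) = 0.19024
  0.05·log₁₀(0.05/0.10) = -0.01505
  0.02·log₁₀(0.02/0.53) = -0.02846
D(P‖Q) = 0.3293 dits.

0.3293 dits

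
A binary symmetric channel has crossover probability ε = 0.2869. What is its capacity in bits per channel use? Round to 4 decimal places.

0.1353 bits

Binary symmetric channel: C = 1 − h₂(ε) where h₂ is the binary entropy function.
h₂(0.2869) = −0.2869·log₂0.2869 − 0.7131·log₂0.7131 = 0.8647.
C = 1 − 0.8647 = 0.1353 bits per channel use.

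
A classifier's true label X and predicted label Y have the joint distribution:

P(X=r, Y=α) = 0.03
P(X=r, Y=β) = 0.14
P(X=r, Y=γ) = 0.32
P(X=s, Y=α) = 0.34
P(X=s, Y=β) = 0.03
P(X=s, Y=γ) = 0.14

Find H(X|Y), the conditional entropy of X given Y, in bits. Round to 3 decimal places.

0.672 bits

Marginals: p(X) = (0.4900, 0.5100), p(Y) = (0.3700, 0.1700, 0.4600).
H(X|Y) = Σ p(Y) · H(X|Y=·).
  Y=α: p=0.3700, H(X|Y=α) = 0.4060
  Y=β: p=0.1700, H(X|Y=β) = 0.6723
  Y=γ: p=0.4600, H(X|Y=γ) = 0.8865
Weighted sum = 0.672 bits.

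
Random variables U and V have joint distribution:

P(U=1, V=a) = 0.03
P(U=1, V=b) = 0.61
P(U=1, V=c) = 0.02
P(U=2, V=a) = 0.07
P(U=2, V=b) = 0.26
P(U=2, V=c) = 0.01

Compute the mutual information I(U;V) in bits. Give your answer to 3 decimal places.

0.044 bits

Marginals: p(U) = (0.6600, 0.3400), p(V) = (0.1000, 0.8700, 0.0300).
I(U;V) = H(U) + H(V) − H(U,V).
H(U) = 0.9248, H(V) = 0.6588, H(U,V) = 1.5399.
I(U;V) = 0.9248 + 0.6588 − 1.5399 = 0.044 bits.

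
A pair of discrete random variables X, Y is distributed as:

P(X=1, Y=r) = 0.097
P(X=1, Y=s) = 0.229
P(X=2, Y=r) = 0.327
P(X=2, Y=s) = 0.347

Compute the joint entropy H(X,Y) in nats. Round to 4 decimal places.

1.2967 nats

H(X,Y) = −Σ p(x,y)·ln p(x,y) over all 4 cells.
  cell (1,r): −0.097·ln0.097 = 0.22631
  cell (1,s): −0.229·ln0.229 = 0.33755
  cell (2,r): −0.327·ln0.327 = 0.36552
  cell (2,s): −0.347·ln0.347 = 0.36728
Sum = 1.2967 nats.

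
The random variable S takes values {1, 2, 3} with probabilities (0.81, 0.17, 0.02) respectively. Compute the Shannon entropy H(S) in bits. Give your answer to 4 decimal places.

0.7937 bits

H(S) = −Σ p·log₂ p.
  −(0.81)·log₂(0.81) = 0.24625
  −(0.17)·log₂(0.17) = 0.43459
  −(0.02)·log₂(0.02) = 0.11288
Sum: 0.24625 + 0.43459 + 0.11288 = 0.7937 bits.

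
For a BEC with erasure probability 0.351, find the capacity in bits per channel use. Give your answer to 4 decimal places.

Binary erasure channel: capacity C = 1 − ε.
C = 1 − 0.351 = 0.6490 bits per channel use.

0.6490 bits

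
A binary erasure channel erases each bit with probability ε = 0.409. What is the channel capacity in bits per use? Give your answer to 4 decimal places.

0.5910 bits

Binary erasure channel: capacity C = 1 − ε.
C = 1 − 0.409 = 0.5910 bits per channel use.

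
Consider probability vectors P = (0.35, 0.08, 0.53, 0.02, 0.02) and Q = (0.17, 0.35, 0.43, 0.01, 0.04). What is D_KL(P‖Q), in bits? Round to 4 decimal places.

0.3542 bits

D(P‖Q) = Σ p·log₂(p/q).
  0.35·log₂(0.35/0.17) = 0.36464
  0.08·log₂(0.08/0.35) = -0.17034
  0.53·log₂(0.53/0.43) = 0.15988
  0.02·log₂(0.02/0.01) = 0.02000
  0.02·log₂(0.02/0.04) = -0.02000
D(P‖Q) = 0.3542 bits.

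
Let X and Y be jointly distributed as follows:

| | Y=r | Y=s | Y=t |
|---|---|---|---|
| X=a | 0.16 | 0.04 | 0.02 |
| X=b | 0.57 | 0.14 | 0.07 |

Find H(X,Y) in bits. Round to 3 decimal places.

H(X,Y) = −Σ p(x,y)·log₂ p(x,y) over all 6 cells.
  cell (a,r): −0.16·log₂0.16 = 0.4230
  cell (a,s): −0.04·log₂0.04 = 0.1858
  cell (a,t): −0.02·log₂0.02 = 0.1129
  cell (b,r): −0.57·log₂0.57 = 0.4623
  cell (b,s): −0.14·log₂0.14 = 0.3971
  cell (b,t): −0.07·log₂0.07 = 0.2686
Sum = 1.850 bits.

1.850 bits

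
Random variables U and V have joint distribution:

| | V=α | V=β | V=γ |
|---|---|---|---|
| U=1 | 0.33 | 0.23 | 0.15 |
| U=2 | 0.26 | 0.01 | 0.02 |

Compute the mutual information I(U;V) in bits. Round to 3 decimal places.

0.136 bits

Marginals: p(U) = (0.7100, 0.2900), p(V) = (0.5900, 0.2400, 0.1700).
I(U;V) = Σ p(x,y)·log₂[p(x,y)/(p(x)p(y))].
  (1,α): 0.33·log₂(0.7878) = -0.1136
  (1,β): 0.23·log₂(1.3498) = 0.0995
  (1,γ): 0.15·log₂(1.2428) = 0.0470
  (2,α): 0.26·log₂(1.5196) = 0.1570
  (2,β): 0.01·log₂(0.1437) = -0.0280
  (2,γ): 0.02·log₂(0.4057) = -0.0260
Sum = 0.136 bits.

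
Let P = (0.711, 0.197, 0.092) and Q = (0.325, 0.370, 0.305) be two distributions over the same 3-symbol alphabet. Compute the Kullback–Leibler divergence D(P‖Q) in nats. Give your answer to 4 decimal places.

0.3222 nats

D(P‖Q) = Σ p·ln(p/q).
  0.711·ln(0.711/0.325) = 0.55660
  0.197·ln(0.197/0.370) = -0.12417
  0.092·ln(0.092/0.305) = -0.11026
D(P‖Q) = 0.3222 nats.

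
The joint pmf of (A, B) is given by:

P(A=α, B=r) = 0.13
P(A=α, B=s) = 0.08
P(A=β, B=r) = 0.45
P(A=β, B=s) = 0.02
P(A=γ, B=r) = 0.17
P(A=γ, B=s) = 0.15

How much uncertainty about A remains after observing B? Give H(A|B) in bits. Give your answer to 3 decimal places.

1.339 bits

Chain rule: H(A|B) = H(A,B) − H(B).
Marginals: p(A) = (0.2100, 0.4700, 0.3200), p(B) = (0.7500, 0.2500).
H(A,B) = 2.1506 bits; H(B) = 0.8113 bits.
H(A|B) = 2.1506 − 0.8113 = 1.339 bits.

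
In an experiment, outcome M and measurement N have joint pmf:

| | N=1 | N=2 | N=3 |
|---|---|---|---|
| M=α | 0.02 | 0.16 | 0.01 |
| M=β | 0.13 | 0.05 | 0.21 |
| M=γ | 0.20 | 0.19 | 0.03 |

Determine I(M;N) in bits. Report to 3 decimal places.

0.324 bits

Marginals: p(M) = (0.1900, 0.3900, 0.4200), p(N) = (0.3500, 0.4000, 0.2500).
I(M;N) = H(M) + H(N) − H(M,N).
H(M) = 1.5107, H(N) = 1.5589, H(M,N) = 2.7453.
I(M;N) = 1.5107 + 1.5589 − 2.7453 = 0.324 bits.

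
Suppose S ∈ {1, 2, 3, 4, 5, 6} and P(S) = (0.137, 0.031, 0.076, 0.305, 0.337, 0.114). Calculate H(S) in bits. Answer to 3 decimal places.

H(S) = −Σ p·log₂ p.
  −(0.137)·log₂(0.137) = 0.3929
  −(0.031)·log₂(0.031) = 0.1554
  −(0.076)·log₂(0.076) = 0.2826
  −(0.305)·log₂(0.305) = 0.5225
  −(0.337)·log₂(0.337) = 0.5288
  −(0.114)·log₂(0.114) = 0.3571
Sum: 0.3929 + 0.1554 + 0.2826 + 0.5225 + 0.5288 + 0.3571 = 2.239 bits.

2.239 bits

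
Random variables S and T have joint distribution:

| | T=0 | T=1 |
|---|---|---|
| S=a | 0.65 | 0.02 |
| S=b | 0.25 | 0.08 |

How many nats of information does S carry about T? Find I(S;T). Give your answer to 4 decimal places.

0.0524 nats

Marginals: p(S) = (0.6700, 0.3300), p(T) = (0.9000, 0.1000).
I(S;T) = Σ p(x,y)·ln[p(x,y)/(p(x)p(y))].
  (a,0): 0.65·ln(1.0779) = 0.04879
  (a,1): 0.02·ln(0.2985) = -0.02418
  (b,0): 0.25·ln(0.8418) = -0.04307
  (b,1): 0.08·ln(2.4242) = 0.07084
Sum = 0.0524 nats.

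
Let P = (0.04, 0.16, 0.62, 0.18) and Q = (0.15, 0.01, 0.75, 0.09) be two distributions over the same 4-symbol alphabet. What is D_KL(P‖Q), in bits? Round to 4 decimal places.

0.5735 bits

D(P‖Q) = Σ p·log₂(p/q).
  0.04·log₂(0.04/0.15) = -0.07628
  0.16·log₂(0.16/0.01) = 0.64000
  0.62·log₂(0.62/0.75) = -0.17027
  0.18·log₂(0.18/0.09) = 0.18000
D(P‖Q) = 0.5735 bits.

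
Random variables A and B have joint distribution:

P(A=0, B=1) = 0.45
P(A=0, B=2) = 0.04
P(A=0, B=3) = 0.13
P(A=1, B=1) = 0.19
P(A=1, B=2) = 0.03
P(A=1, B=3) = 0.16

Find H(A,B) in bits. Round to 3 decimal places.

H(A,B) = −Σ p(x,y)·log₂ p(x,y) over all 6 cells.
  cell (0,1): −0.45·log₂0.45 = 0.5184
  cell (0,2): −0.04·log₂0.04 = 0.1858
  cell (0,3): −0.13·log₂0.13 = 0.3826
  cell (1,1): −0.19·log₂0.19 = 0.4552
  cell (1,2): −0.03·log₂0.03 = 0.1518
  cell (1,3): −0.16·log₂0.16 = 0.4230
Sum = 2.117 bits.

2.117 bits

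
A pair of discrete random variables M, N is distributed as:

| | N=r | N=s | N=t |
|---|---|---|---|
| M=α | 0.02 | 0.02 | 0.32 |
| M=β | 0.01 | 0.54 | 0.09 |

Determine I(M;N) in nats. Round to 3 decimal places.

Marginals: p(M) = (0.3600, 0.6400), p(N) = (0.0300, 0.5600, 0.4100).
I(M;N) = Σ p(x,y)·ln[p(x,y)/(p(x)p(y))].
  (α,r): 0.02·ln(1.8519) = 0.0123
  (α,s): 0.02·ln(0.0992) = -0.0462
  (α,t): 0.32·ln(2.1680) = 0.2476
  (β,r): 0.01·ln(0.5208) = -0.0065
  (β,s): 0.54·ln(1.5067) = 0.2214
  (β,t): 0.09·ln(0.3430) = -0.0963
Sum = 0.332 nats.

0.332 nats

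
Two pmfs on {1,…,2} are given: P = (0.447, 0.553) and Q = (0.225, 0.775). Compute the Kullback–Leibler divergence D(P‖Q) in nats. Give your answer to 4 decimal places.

D(P‖Q) = Σ p·ln(p/q).
  0.447·ln(0.447/0.225) = 0.30685
  0.553·ln(0.553/0.775) = -0.18664
D(P‖Q) = 0.1202 nats.

0.1202 nats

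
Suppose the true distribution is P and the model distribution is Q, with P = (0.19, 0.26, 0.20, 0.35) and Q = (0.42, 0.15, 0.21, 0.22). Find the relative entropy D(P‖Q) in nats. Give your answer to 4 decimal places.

D(P‖Q) = Σ p·ln(p/q).
  0.19·ln(0.19/0.42) = -0.15071
  0.26·ln(0.26/0.15) = 0.14301
  0.20·ln(0.20/0.21) = -0.00976
  0.35·ln(0.35/0.22) = 0.16251
D(P‖Q) = 0.1450 nats.

0.1450 nats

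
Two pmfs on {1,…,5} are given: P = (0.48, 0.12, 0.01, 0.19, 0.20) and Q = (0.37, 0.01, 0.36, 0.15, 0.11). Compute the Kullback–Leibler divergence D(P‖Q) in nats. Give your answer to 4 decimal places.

0.5518 nats

D(P‖Q) = Σ p·ln(p/q).
  0.48·ln(0.48/0.37) = 0.12494
  0.12·ln(0.12/0.01) = 0.29819
  0.01·ln(0.01/0.36) = -0.03584
  0.19·ln(0.19/0.15) = 0.04491
  0.20·ln(0.20/0.11) = 0.11957
D(P‖Q) = 0.5518 nats.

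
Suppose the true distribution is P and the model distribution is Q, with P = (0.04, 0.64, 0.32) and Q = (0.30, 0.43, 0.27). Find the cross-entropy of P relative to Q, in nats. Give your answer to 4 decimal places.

H(P,Q) = −Σ p·ln q.
  −0.04·ln(0.30) = 0.04816
  −0.64·ln(0.43) = 0.54014
  −0.32·ln(0.27) = 0.41899
H(P,Q) = 1.0073 nats.

1.0073 nats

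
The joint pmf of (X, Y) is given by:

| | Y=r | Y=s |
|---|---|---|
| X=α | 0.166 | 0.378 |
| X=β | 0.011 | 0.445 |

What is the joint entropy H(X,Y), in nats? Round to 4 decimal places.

H(X,Y) = −Σ p(x,y)·ln p(x,y) over all 4 cells.
  cell (α,r): −0.166·ln0.166 = 0.29810
  cell (α,s): −0.378·ln0.378 = 0.36774
  cell (β,r): −0.011·ln0.011 = 0.04961
  cell (β,s): −0.445·ln0.445 = 0.36031
Sum = 1.0758 nats.

1.0758 nats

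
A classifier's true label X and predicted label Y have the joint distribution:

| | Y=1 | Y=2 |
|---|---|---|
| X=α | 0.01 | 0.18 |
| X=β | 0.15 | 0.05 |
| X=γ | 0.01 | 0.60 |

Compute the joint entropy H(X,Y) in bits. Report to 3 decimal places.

H(X,Y) = −Σ p(x,y)·log₂ p(x,y) over all 6 cells.
  cell (α,1): −0.01·log₂0.01 = 0.0664
  cell (α,2): −0.18·log₂0.18 = 0.4453
  cell (β,1): −0.15·log₂0.15 = 0.4105
  cell (β,2): −0.05·log₂0.05 = 0.2161
  cell (γ,1): −0.01·log₂0.01 = 0.0664
  cell (γ,2): −0.60·log₂0.60 = 0.4422
Sum = 1.647 bits.

1.647 bits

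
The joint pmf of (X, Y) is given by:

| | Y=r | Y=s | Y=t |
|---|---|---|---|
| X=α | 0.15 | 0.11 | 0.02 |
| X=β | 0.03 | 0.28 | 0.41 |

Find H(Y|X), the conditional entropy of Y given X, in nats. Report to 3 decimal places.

0.840 nats

Chain rule: H(Y|X) = H(X,Y) − H(X).
Marginals: p(X) = (0.2800, 0.7200), p(Y) = (0.1800, 0.3900, 0.4300).
H(X,Y) = 1.4328 nats; H(X) = 0.5930 nats.
H(Y|X) = 1.4328 − 0.5930 = 0.840 nats.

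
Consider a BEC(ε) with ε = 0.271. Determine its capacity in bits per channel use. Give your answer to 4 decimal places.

0.7290 bits

Binary erasure channel: capacity C = 1 − ε.
C = 1 − 0.271 = 0.7290 bits per channel use.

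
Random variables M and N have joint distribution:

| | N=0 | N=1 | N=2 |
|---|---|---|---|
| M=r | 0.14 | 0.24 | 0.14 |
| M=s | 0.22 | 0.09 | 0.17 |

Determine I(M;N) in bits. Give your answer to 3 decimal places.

Marginals: p(M) = (0.5200, 0.4800), p(N) = (0.3600, 0.3300, 0.3100).
I(M;N) = Σ p(x,y)·log₂[p(x,y)/(p(x)p(y))].
  (r,0): 0.14·log₂(0.7479) = -0.0587
  (r,1): 0.24·log₂(1.3986) = 0.1162
  (r,2): 0.14·log₂(0.8685) = -0.0285
  (s,0): 0.22·log₂(1.2731) = 0.0766
  (s,1): 0.09·log₂(0.5682) = -0.0734
  (s,2): 0.17·log₂(1.1425) = 0.0327
Sum = 0.065 bits.

0.065 bits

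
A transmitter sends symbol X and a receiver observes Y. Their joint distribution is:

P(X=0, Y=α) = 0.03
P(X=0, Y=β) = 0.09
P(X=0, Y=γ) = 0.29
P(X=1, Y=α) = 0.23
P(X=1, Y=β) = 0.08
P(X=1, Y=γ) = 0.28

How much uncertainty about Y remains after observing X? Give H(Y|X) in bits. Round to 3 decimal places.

1.299 bits

Marginals: p(X) = (0.4100, 0.5900), p(Y) = (0.2600, 0.1700, 0.5700).
H(Y|X) = Σ p(X) · H(Y|X=·).
  X=0: p=0.4100, H(Y|X=0) = 1.1096
  X=1: p=0.5900, H(Y|X=1) = 1.4310
Weighted sum = 1.299 bits.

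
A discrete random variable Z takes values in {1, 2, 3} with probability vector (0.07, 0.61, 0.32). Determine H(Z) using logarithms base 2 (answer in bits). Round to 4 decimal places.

H(Z) = −Σ p·log₂ p.
  −(0.07)·log₂(0.07) = 0.26856
  −(0.61)·log₂(0.61) = 0.43500
  −(0.32)·log₂(0.32) = 0.52603
Sum: 0.26856 + 0.43500 + 0.52603 = 1.2296 bits.

1.2296 bits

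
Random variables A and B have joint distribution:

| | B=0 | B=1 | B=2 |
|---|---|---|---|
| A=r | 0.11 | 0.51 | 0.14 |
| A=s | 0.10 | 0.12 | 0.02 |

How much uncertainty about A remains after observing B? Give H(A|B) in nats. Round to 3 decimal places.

Marginals: p(A) = (0.7600, 0.2400), p(B) = (0.2100, 0.6300, 0.1600).
H(A|B) = Σ p(B) · H(A|B=·).
  B=0: p=0.2100, H(A|B=0) = 0.6920
  B=1: p=0.6300, H(A|B=1) = 0.4869
  B=2: p=0.1600, H(A|B=2) = 0.3768
Weighted sum = 0.512 nats.

0.512 nats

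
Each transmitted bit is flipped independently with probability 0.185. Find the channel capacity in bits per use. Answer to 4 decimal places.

Binary symmetric channel: C = 1 − h₂(ε) where h₂ is the binary entropy function.
h₂(0.185) = −0.185·log₂0.185 − 0.815·log₂0.815 = 0.6909.
C = 1 − 0.6909 = 0.3091 bits per channel use.

0.3091 bits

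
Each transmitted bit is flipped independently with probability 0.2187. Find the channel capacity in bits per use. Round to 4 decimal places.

0.2422 bits

Binary symmetric channel: C = 1 − h₂(ε) where h₂ is the binary entropy function.
h₂(0.2187) = −0.2187·log₂0.2187 − 0.7813·log₂0.7813 = 0.7578.
C = 1 − 0.7578 = 0.2422 bits per channel use.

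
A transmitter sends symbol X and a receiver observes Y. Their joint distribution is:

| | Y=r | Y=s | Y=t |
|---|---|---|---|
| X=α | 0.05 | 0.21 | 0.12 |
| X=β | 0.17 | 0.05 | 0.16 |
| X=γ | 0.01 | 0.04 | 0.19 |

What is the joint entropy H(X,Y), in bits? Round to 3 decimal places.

H(X,Y) = −Σ p(x,y)·log₂ p(x,y) over all 9 cells.
  cell (α,r): −0.05·log₂0.05 = 0.2161
  cell (α,s): −0.21·log₂0.21 = 0.4728
  cell (α,t): −0.12·log₂0.12 = 0.3671
  cell (β,r): −0.17·log₂0.17 = 0.4346
  cell (β,s): −0.05·log₂0.05 = 0.2161
  cell (β,t): −0.16·log₂0.16 = 0.4230
  cell (γ,r): −0.01·log₂0.01 = 0.0664
  cell (γ,s): −0.04·log₂0.04 = 0.1858
  cell (γ,t): −0.19·log₂0.19 = 0.4552
Sum = 2.837 bits.

2.837 bits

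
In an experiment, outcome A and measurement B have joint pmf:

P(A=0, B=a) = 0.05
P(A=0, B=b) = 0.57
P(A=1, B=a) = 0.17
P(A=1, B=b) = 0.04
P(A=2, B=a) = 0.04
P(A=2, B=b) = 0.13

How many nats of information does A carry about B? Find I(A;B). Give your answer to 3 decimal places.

0.204 nats

Marginals: p(A) = (0.6200, 0.2100, 0.1700), p(B) = (0.2600, 0.7400).
I(A;B) = H(A) + H(B) − H(A,B).
H(A) = 0.9254, H(B) = 0.5731, H(A,B) = 1.2942.
I(A;B) = 0.9254 + 0.5731 − 1.2942 = 0.204 nats.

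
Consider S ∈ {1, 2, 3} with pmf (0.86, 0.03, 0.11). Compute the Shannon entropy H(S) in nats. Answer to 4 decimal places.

0.4777 nats

H(S) = −Σ p·ln p.
  −(0.86)·ln(0.86) = 0.12971
  −(0.03)·ln(0.03) = 0.10520
  −(0.11)·ln(0.11) = 0.24280
Sum: 0.12971 + 0.10520 + 0.24280 = 0.4777 nats.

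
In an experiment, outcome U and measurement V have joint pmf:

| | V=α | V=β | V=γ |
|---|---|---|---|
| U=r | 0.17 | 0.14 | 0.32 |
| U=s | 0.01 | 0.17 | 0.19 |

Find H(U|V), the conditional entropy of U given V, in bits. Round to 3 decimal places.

Marginals: p(U) = (0.6300, 0.3700), p(V) = (0.1800, 0.3100, 0.5100).
H(U|V) = Σ p(V) · H(U|V=·).
  V=α: p=0.1800, H(U|V=α) = 0.3095
  V=β: p=0.3100, H(U|V=β) = 0.9932
  V=γ: p=0.5100, H(U|V=γ) = 0.9526
Weighted sum = 0.849 bits.

0.849 bits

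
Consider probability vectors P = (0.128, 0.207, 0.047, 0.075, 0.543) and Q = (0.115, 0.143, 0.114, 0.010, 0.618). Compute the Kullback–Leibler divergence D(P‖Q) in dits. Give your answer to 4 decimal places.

0.0562 dits

D(P‖Q) = Σ p·log₁₀(p/q).
  0.128·log₁₀(0.128/0.115) = 0.00595
  0.207·log₁₀(0.207/0.143) = 0.03325
  0.047·log₁₀(0.047/0.114) = -0.01809
  0.075·log₁₀(0.075/0.010) = 0.06563
  0.543·log₁₀(0.543/0.618) = -0.03051
D(P‖Q) = 0.0562 dits.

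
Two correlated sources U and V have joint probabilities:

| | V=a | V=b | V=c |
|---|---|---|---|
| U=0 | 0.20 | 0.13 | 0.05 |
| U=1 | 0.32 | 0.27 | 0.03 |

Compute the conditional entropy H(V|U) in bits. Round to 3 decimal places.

Chain rule: H(V|U) = H(U,V) − H(U).
Marginals: p(U) = (0.3800, 0.6200), p(V) = (0.5200, 0.4000, 0.0800).
H(U,V) = 2.2509 bits; H(U) = 0.9580 bits.
H(V|U) = 2.2509 − 0.9580 = 1.293 bits.

1.293 bits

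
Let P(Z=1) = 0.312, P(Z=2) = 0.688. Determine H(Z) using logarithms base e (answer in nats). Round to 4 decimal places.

H(Z) = −Σ p·ln p.
  −(0.312)·ln(0.312) = 0.36340
  −(0.688)·ln(0.688) = 0.25729
Sum: 0.36340 + 0.25729 = 0.6207 nats.

0.6207 nats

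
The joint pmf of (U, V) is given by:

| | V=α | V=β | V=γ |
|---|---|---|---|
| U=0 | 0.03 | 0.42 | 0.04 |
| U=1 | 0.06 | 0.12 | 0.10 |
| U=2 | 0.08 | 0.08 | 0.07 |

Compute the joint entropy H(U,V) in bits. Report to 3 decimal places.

2.658 bits

H(U,V) = −Σ p(x,y)·log₂ p(x,y) over all 9 cells.
  cell (0,α): −0.03·log₂0.03 = 0.1518
  cell (0,β): −0.42·log₂0.42 = 0.5256
  cell (0,γ): −0.04·log₂0.04 = 0.1858
  cell (1,α): −0.06·log₂0.06 = 0.2435
  cell (1,β): −0.12·log₂0.12 = 0.3671
  cell (1,γ): −0.10·log₂0.10 = 0.3322
  cell (2,α): −0.08·log₂0.08 = 0.2915
  cell (2,β): −0.08·log₂0.08 = 0.2915
  cell (2,γ): −0.07·log₂0.07 = 0.2686
Sum = 2.658 bits.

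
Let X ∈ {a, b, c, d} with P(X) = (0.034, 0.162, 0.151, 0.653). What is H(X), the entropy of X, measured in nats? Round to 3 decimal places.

0.974 nats

H(X) = −Σ p·ln p.
  −(0.034)·ln(0.034) = 0.1150
  −(0.162)·ln(0.162) = 0.2949
  −(0.151)·ln(0.151) = 0.2855
  −(0.653)·ln(0.653) = 0.2783
Sum: 0.1150 + 0.2949 + 0.2855 + 0.2783 = 0.974 nats.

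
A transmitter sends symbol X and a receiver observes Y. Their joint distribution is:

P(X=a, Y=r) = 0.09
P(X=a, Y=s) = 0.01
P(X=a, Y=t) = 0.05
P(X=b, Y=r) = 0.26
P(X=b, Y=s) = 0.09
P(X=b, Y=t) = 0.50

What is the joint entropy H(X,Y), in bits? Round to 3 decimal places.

H(X,Y) = −Σ p(x,y)·log₂ p(x,y) over all 6 cells.
  cell (a,r): −0.09·log₂0.09 = 0.3127
  cell (a,s): −0.01·log₂0.01 = 0.0664
  cell (a,t): −0.05·log₂0.05 = 0.2161
  cell (b,r): −0.26·log₂0.26 = 0.5053
  cell (b,s): −0.09·log₂0.09 = 0.3127
  cell (b,t): −0.50·log₂0.50 = 0.5000
Sum = 1.913 bits.

1.913 bits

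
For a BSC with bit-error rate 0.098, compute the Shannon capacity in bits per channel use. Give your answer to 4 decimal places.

Binary symmetric channel: C = 1 − h₂(ε) where h₂ is the binary entropy function.
h₂(0.098) = −0.098·log₂0.098 − 0.902·log₂0.902 = 0.4626.
C = 1 − 0.4626 = 0.5374 bits per channel use.

0.5374 bits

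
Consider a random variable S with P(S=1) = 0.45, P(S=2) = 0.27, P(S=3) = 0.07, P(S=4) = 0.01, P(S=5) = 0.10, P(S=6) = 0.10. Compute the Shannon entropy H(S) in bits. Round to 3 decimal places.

2.028 bits

H(S) = −Σ p·log₂ p.
  −(0.45)·log₂(0.45) = 0.5184
  −(0.27)·log₂(0.27) = 0.5100
  −(0.07)·log₂(0.07) = 0.2686
  −(0.01)·log₂(0.01) = 0.0664
  −(0.10)·log₂(0.10) = 0.3322
  −(0.10)·log₂(0.10) = 0.3322
Sum: 0.5184 + 0.5100 + 0.2686 + 0.0664 + 0.3322 + 0.3322 = 2.028 bits.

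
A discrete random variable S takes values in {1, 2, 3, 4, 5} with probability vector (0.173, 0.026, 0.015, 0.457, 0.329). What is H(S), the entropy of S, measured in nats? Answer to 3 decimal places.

H(S) = −Σ p·ln p.
  −(0.173)·ln(0.173) = 0.3035
  −(0.026)·ln(0.026) = 0.0949
  −(0.015)·ln(0.015) = 0.0630
  −(0.457)·ln(0.457) = 0.3579
  −(0.329)·ln(0.329) = 0.3657
Sum: 0.3035 + 0.0949 + 0.0630 + 0.3579 + 0.3657 = 1.185 nats.

1.185 nats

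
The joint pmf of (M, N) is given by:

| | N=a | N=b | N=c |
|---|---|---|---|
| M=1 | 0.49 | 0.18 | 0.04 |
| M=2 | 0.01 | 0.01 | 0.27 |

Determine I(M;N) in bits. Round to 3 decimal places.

0.570 bits

Marginals: p(M) = (0.7100, 0.2900), p(N) = (0.5000, 0.1900, 0.3100).
I(M;N) = H(M) + H(N) − H(M,N).
H(M) = 0.8687, H(N) = 1.4790, H(M,N) = 1.7782.
I(M;N) = 0.8687 + 1.4790 − 1.7782 = 0.570 bits.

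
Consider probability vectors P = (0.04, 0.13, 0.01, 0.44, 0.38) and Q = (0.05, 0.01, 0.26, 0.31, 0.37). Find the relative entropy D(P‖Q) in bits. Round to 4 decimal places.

D(P‖Q) = Σ p·log₂(p/q).
  0.04·log₂(0.04/0.05) = -0.01288
  0.13·log₂(0.13/0.01) = 0.48106
  0.01·log₂(0.01/0.26) = -0.04700
  0.44·log₂(0.44/0.31) = 0.22230
  0.38·log₂(0.38/0.37) = 0.01462
D(P‖Q) = 0.6581 bits.

0.6581 bits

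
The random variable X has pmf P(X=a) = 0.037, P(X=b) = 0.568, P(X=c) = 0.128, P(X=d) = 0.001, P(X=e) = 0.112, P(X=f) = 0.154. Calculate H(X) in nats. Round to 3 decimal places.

1.247 nats

H(X) = −Σ p·ln p.
  −(0.037)·ln(0.037) = 0.1220
  −(0.568)·ln(0.568) = 0.3213
  −(0.128)·ln(0.128) = 0.2631
  −(0.001)·ln(0.001) = 0.0069
  −(0.112)·ln(0.112) = 0.2452
  −(0.154)·ln(0.154) = 0.2881
Sum: 0.1220 + 0.3213 + 0.2631 + 0.0069 + 0.2452 + 0.2881 = 1.247 nats.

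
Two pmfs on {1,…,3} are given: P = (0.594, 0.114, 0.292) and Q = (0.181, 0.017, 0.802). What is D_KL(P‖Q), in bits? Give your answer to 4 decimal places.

0.9057 bits

D(P‖Q) = Σ p·log₂(p/q).
  0.594·log₂(0.594/0.181) = 1.01840
  0.114·log₂(0.114/0.017) = 0.31298
  0.292·log₂(0.292/0.802) = -0.42563
D(P‖Q) = 0.9057 bits.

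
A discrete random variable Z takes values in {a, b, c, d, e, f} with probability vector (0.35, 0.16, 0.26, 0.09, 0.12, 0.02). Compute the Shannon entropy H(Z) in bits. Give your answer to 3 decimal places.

H(Z) = −Σ p·log₂ p.
  −(0.35)·log₂(0.35) = 0.5301
  −(0.16)·log₂(0.16) = 0.4230
  −(0.26)·log₂(0.26) = 0.5053
  −(0.09)·log₂(0.09) = 0.3127
  −(0.12)·log₂(0.12) = 0.3671
  −(0.02)·log₂(0.02) = 0.1129
Sum: 0.5301 + 0.4230 + 0.5053 + 0.3127 + 0.3671 + 0.1129 = 2.251 bits.

2.251 bits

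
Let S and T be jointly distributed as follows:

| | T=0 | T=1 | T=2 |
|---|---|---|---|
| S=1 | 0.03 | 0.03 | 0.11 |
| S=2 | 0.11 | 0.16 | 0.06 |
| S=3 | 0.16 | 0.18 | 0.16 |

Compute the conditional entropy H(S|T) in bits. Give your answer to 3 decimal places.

Chain rule: H(S|T) = H(S,T) − H(T).
Marginals: p(S) = (0.1700, 0.3300, 0.5000), p(T) = (0.3000, 0.3700, 0.3300).
H(S,T) = 2.9620 bits; H(T) = 1.5796 bits.
H(S|T) = 2.9620 − 1.5796 = 1.382 bits.

1.382 bits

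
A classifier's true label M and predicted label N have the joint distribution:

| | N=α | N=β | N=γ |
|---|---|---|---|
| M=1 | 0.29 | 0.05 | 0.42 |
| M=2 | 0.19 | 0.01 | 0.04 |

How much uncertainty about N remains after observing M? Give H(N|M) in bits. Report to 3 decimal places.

Marginals: p(M) = (0.7600, 0.2400), p(N) = (0.4800, 0.0600, 0.4600).
H(N|M) = Σ p(M) · H(N|M=·).
  M=1: p=0.7600, H(N|M=1) = 1.2615
  M=2: p=0.2400, H(N|M=2) = 0.8887
Weighted sum = 1.172 bits.

1.172 bits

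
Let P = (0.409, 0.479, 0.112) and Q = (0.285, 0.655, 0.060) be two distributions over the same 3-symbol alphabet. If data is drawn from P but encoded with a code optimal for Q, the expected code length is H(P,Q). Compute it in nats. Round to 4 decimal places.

1.0312 nats

H(P,Q) = −Σ p·ln q.
  −0.409·ln(0.285) = 0.51340
  −0.479·ln(0.655) = 0.20267
  −0.112·ln(0.060) = 0.31510
H(P,Q) = 1.0312 nats.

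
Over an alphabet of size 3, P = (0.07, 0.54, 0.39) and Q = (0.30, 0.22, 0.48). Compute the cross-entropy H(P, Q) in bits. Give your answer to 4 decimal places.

1.7141 bits

H(P,Q) = −Σ p·log₂ q.
  −0.07·log₂(0.30) = 0.12159
  −0.54·log₂(0.22) = 1.17959
  −0.39·log₂(0.48) = 0.41297
H(P,Q) = 1.7141 bits.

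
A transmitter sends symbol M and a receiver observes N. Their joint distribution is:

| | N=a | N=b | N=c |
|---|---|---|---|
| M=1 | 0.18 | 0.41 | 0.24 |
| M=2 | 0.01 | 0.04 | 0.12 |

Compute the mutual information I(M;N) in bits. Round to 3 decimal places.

0.076 bits

Marginals: p(M) = (0.8300, 0.1700), p(N) = (0.1900, 0.4500, 0.3600).
I(M;N) = Σ p(x,y)·log₂[p(x,y)/(p(x)p(y))].
  (1,a): 0.18·log₂(1.1414) = 0.0343
  (1,b): 0.41·log₂(1.0977) = 0.0552
  (1,c): 0.24·log₂(0.8032) = -0.0759
  (2,a): 0.01·log₂(0.3096) = -0.0169
  (2,b): 0.04·log₂(0.5229) = -0.0374
  (2,c): 0.12·log₂(1.9608) = 0.1166
Sum = 0.076 bits.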